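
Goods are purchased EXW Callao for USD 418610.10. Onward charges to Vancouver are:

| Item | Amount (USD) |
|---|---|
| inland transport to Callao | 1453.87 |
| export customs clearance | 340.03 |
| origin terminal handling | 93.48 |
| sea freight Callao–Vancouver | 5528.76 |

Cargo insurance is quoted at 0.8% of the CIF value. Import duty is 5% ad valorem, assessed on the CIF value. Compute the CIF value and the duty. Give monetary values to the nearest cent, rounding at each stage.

CIF value: USD 429461.94; import duty: USD 21473.10

Let C be the CIF value. C = EXW price + pre-shipment costs + freight + 0.8% × C
C − 0.8% × C = 418610.10 + 1453.87 + 340.03 + 93.48 + 5528.76
0.992 × C = 426026.24
C = 426026.24 / 0.992 = 429461.94
Insurance premium = 0.8% × 429461.94 = 3435.70
Import duty = 429461.94 × 5% = 21473.10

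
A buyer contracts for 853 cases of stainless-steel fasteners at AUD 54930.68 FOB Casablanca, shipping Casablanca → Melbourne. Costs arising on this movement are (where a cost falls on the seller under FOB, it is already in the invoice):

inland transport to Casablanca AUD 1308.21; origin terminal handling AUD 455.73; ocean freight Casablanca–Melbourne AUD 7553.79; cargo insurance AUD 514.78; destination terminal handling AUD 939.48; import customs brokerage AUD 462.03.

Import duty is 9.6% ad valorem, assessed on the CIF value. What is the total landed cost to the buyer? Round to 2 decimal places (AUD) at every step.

FOB: the seller bears costs until goods are on board at the origin port; the buyer bears freight, insurance and all costs thereafter.
Already in the invoice (seller's account under FOB): inland to port, origin terminal — exclude.
CIF value = FOB price + freight + insurance = 54930.68 + 7553.79 + 514.78 = 62999.25
Import duty = 62999.25 × 9.6% = 6047.93
Buyer bears: freight 7553.79 + insurance 514.78 + destination terminal 939.48 + brokerage 462.03 + duty 6047.93 = 15518.01
Landed cost = invoice 54930.68 + 15518.01 = 70448.69

Total landed cost: AUD 70448.69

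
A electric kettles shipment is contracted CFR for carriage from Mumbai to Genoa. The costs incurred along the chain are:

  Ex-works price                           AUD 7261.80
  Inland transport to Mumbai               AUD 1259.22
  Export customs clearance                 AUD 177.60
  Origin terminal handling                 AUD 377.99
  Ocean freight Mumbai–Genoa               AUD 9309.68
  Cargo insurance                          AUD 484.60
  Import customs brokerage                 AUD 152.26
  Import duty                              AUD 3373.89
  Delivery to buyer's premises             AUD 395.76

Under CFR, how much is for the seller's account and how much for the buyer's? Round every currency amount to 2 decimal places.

Seller: AUD 18386.29; buyer: AUD 4406.51

CFR: the seller pays costs through ocean freight to the destination port, but not insurance.
Seller's account: goods 7261.80 + inland to port 1259.22 + export clearance 177.60 + origin terminal 377.99 + freight 9309.68 = 18386.29
Buyer's account: insurance 484.60 + brokerage 152.26 + duty 3373.89 + delivery 395.76 = 4406.51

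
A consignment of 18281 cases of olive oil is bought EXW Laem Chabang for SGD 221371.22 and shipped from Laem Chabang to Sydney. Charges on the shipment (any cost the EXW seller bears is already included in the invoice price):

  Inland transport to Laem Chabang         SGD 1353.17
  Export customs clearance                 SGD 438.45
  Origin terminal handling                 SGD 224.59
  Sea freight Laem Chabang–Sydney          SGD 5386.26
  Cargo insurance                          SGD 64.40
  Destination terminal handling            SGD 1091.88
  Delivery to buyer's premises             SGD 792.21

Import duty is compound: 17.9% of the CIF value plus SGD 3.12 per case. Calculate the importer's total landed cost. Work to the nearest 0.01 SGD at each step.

EXW: the seller makes goods available at their premises; the buyer bears all onward costs.
CIF value = EXW price + inland to port + export clearance + origin terminal + freight + insurance = 221371.22 + 1353.17 + 438.45 + 224.59 + 5386.26 + 64.40 = 228838.09
Ad valorem component: 228838.09 × 17.9% = 40962.02
Specific component: 18281 × 3.12 = 57036.72
Import duty = 40962.02 + 57036.72 = 97998.74
Buyer bears: inland to port 1353.17 + export clearance 438.45 + origin terminal 224.59 + freight 5386.26 + insurance 64.40 + destination terminal 1091.88 + delivery 792.21 + duty 97998.74 = 107349.70
Landed cost = invoice 221371.22 + 107349.70 = 328720.92

Total landed cost: SGD 328720.92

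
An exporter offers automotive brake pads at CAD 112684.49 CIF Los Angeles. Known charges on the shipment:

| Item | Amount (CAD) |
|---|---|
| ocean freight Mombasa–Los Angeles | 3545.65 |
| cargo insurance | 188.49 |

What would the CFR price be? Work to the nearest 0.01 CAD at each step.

Not relevant to the conversion: freight — on the seller under both CIF and CFR; already in the CIF price and stays in the CFR price.
From CIF to CFR, the seller no longer bears: insurance.
CFR price = 112684.49 − 188.49 = 112496.00

CFR price: CAD 112496.00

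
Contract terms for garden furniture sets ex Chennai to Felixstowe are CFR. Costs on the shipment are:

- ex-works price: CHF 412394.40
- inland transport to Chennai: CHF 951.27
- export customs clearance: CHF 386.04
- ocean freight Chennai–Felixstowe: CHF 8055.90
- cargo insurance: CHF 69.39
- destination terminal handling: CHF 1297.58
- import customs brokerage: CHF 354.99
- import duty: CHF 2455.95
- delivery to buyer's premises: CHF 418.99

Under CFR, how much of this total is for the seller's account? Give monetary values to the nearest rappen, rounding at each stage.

Seller's account: CHF 421787.61

CFR: the seller pays costs through ocean freight to the destination port, but not insurance.
Seller's account: goods 412394.40 + inland to port 951.27 + export clearance 386.04 + freight 8055.90 = 421787.61
Buyer's account: insurance 69.39 + destination terminal 1297.58 + brokerage 354.99 + duty 2455.95 + delivery 418.99 = 4596.90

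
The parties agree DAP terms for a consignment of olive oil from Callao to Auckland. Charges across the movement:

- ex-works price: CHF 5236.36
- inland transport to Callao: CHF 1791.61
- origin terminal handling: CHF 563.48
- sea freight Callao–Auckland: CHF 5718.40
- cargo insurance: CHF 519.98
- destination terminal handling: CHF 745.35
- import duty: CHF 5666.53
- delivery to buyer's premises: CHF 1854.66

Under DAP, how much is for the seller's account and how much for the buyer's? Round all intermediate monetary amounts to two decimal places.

Seller: CHF 16429.84; buyer: CHF 5666.53

DAP: the seller bears all costs to the named destination except import duty and clearance.
Seller's account: goods 5236.36 + inland to port 1791.61 + origin terminal 563.48 + freight 5718.40 + insurance 519.98 + destination terminal 745.35 + delivery 1854.66 = 16429.84
Buyer's account: duty 5666.53 = 5666.53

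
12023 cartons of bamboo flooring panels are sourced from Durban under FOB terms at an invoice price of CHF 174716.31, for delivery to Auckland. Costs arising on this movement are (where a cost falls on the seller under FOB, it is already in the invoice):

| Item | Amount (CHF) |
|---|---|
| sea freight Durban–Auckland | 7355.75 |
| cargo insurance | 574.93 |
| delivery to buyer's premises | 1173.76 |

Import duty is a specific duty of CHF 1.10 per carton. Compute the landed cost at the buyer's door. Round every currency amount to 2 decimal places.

Total landed cost: CHF 197046.05

FOB: the seller bears costs until goods are on board at the origin port; the buyer bears freight, insurance and all costs thereafter.
CIF value = FOB price + freight + insurance = 174716.31 + 7355.75 + 574.93 = 182646.99
Import duty = 12023 × 1.10 = 13225.30
Buyer bears: freight 7355.75 + insurance 574.93 + delivery 1173.76 + duty 13225.30 = 22329.74
Landed cost = invoice 174716.31 + 22329.74 = 197046.05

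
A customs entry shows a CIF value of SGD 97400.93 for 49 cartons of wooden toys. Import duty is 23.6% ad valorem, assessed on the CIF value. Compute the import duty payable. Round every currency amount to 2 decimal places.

Import duty = 97400.93 × 23.6% = 22986.62

Import duty: SGD 22986.62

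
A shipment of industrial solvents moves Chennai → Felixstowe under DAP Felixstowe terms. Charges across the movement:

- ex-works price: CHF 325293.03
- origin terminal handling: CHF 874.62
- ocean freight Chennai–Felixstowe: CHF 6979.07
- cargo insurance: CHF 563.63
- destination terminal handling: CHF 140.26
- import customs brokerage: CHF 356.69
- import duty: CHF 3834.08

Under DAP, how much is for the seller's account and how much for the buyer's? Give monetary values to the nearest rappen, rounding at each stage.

DAP: the seller bears all costs to the named destination except import duty and clearance.
Seller's account: goods 325293.03 + origin terminal 874.62 + freight 6979.07 + insurance 563.63 + destination terminal 140.26 = 333850.61
Buyer's account: brokerage 356.69 + duty 3834.08 = 4190.77

Seller: CHF 333850.61; buyer: CHF 4190.77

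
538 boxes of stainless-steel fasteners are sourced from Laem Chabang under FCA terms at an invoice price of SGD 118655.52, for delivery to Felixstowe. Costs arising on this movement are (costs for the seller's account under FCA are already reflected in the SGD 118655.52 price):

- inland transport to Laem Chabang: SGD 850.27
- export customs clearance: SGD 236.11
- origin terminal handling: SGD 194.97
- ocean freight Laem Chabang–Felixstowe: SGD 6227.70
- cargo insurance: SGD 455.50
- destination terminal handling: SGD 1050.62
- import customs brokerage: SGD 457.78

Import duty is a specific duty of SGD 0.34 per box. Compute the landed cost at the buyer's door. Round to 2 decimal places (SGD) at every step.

Total landed cost: SGD 127225.01

FCA: the seller delivers export-cleared goods to the carrier; the buyer bears costs from that point.
Already in the invoice (seller's account under FCA): inland to port, export clearance — exclude.
CIF value = FCA price + origin terminal + freight + insurance = 118655.52 + 194.97 + 6227.70 + 455.50 = 125533.69
Import duty = 538 × 0.34 = 182.92
Buyer bears: origin terminal 194.97 + freight 6227.70 + insurance 455.50 + destination terminal 1050.62 + brokerage 457.78 + duty 182.92 = 8569.49
Landed cost = invoice 118655.52 + 8569.49 = 127225.01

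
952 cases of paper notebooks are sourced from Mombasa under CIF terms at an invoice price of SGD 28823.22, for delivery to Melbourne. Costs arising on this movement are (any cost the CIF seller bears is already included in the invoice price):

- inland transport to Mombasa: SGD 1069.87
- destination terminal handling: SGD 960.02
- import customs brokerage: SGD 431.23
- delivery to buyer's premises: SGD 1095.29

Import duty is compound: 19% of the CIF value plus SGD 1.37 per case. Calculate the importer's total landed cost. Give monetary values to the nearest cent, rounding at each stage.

CIF: the seller pays costs through ocean freight and marine insurance to the destination port.
Already in the invoice (seller's account under CIF): inland to port — exclude.
The CIF price already equals the CIF value: 28823.22
Ad valorem component: 28823.22 × 19% = 5476.41
Specific component: 952 × 1.37 = 1304.24
Import duty = 5476.41 + 1304.24 = 6780.65
Buyer bears: destination terminal 960.02 + brokerage 431.23 + delivery 1095.29 + duty 6780.65 = 9267.19
Landed cost = invoice 28823.22 + 9267.19 = 38090.41

Total landed cost: SGD 38090.41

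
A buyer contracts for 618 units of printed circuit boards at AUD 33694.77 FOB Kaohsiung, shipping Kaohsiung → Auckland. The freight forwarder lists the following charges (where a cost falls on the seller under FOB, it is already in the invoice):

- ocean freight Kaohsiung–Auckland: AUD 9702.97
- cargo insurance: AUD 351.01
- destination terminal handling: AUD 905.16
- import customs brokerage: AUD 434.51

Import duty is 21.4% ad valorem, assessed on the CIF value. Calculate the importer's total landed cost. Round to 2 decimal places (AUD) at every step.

FOB: the seller bears costs until goods are on board at the origin port; the buyer bears freight, insurance and all costs thereafter.
CIF value = FOB price + freight + insurance = 33694.77 + 9702.97 + 351.01 = 43748.75
Import duty = 43748.75 × 21.4% = 9362.23
Buyer bears: freight 9702.97 + insurance 351.01 + destination terminal 905.16 + brokerage 434.51 + duty 9362.23 = 20755.88
Landed cost = invoice 33694.77 + 20755.88 = 54450.65

Total landed cost: AUD 54450.65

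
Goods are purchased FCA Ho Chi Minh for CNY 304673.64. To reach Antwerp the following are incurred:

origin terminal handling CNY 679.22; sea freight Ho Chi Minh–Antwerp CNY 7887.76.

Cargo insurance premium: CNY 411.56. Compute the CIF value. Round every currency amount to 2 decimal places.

CIF = FCA price + pre-shipment costs + freight + insurance
CIF = 304673.64 + 679.22 + 7887.76 + 411.56 = 313652.18

CIF value: CNY 313652.18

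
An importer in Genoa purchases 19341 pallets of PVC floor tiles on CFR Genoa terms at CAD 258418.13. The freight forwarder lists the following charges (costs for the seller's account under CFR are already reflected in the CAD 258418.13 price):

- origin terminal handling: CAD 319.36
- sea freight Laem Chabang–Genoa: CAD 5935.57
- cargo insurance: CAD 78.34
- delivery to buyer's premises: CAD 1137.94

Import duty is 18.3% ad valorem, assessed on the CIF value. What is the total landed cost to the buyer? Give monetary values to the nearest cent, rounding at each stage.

CFR: the seller pays costs through ocean freight to the destination port, but not insurance.
Already in the invoice (seller's account under CFR): origin terminal, freight — exclude.
CIF value = CFR price + insurance = 258418.13 + 78.34 = 258496.47
Import duty = 258496.47 × 18.3% = 47304.85
Buyer bears: insurance 78.34 + delivery 1137.94 + duty 47304.85 = 48521.13
Landed cost = invoice 258418.13 + 48521.13 = 306939.26

Total landed cost: CAD 306939.26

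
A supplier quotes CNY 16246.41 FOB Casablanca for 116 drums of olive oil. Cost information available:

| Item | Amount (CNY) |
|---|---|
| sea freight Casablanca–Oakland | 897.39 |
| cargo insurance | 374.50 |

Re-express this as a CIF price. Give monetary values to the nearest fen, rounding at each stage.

CIF price: CNY 17518.30

From FOB to CIF, the seller additionally bears: freight, insurance.
CIF price = 16246.41 + 897.39 + 374.50 = 17518.30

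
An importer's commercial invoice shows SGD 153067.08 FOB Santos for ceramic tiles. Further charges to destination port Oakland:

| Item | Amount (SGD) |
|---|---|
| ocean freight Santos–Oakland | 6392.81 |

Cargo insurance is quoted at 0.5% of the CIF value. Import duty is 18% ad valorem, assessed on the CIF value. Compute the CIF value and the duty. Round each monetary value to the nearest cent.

CIF value: SGD 160261.20; import duty: SGD 28847.02

Let C be the CIF value. C = FOB price + freight + 0.5% × C
C − 0.5% × C = 153067.08 + 6392.81
0.995 × C = 159459.89
C = 159459.89 / 0.995 = 160261.20
Insurance premium = 0.5% × 160261.20 = 801.31
Import duty = 160261.20 × 18% = 28847.02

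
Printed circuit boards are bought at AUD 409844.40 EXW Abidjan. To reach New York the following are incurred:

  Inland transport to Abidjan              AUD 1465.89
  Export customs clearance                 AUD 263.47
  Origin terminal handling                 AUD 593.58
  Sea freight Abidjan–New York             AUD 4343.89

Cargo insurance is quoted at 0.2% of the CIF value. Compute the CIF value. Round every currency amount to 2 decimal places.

Let C be the CIF value. C = EXW price + pre-shipment costs + freight + 0.2% × C
C − 0.2% × C = 409844.40 + 1465.89 + 263.47 + 593.58 + 4343.89
0.998 × C = 416511.23
C = 416511.23 / 0.998 = 417345.92
Insurance premium = 0.2% × 417345.92 = 834.69

CIF value: AUD 417345.92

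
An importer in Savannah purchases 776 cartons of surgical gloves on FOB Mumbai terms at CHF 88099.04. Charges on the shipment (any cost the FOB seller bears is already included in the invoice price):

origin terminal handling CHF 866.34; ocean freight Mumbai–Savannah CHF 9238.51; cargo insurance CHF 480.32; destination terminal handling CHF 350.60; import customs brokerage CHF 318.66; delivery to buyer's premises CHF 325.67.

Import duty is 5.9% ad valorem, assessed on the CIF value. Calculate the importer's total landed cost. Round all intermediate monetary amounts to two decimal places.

Total landed cost: CHF 104584.05

FOB: the seller bears costs until goods are on board at the origin port; the buyer bears freight, insurance and all costs thereafter.
Already in the invoice (seller's account under FOB): origin terminal — exclude.
CIF value = FOB price + freight + insurance = 88099.04 + 9238.51 + 480.32 = 97817.87
Import duty = 97817.87 × 5.9% = 5771.25
Buyer bears: freight 9238.51 + insurance 480.32 + destination terminal 350.60 + brokerage 318.66 + delivery 325.67 + duty 5771.25 = 16485.01
Landed cost = invoice 88099.04 + 16485.01 = 104584.05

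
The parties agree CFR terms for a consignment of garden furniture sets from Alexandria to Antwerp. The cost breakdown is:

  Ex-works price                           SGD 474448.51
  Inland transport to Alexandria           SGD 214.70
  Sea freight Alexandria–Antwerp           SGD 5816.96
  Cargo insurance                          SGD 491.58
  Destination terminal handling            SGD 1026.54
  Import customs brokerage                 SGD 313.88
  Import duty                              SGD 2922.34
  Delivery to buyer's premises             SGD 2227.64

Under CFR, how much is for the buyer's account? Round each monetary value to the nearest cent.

CFR: the seller pays costs through ocean freight to the destination port, but not insurance.
Seller's account: goods 474448.51 + inland to port 214.70 + freight 5816.96 = 480480.17
Buyer's account: insurance 491.58 + destination terminal 1026.54 + brokerage 313.88 + duty 2922.34 + delivery 2227.64 = 6981.98

Buyer's account: SGD 6981.98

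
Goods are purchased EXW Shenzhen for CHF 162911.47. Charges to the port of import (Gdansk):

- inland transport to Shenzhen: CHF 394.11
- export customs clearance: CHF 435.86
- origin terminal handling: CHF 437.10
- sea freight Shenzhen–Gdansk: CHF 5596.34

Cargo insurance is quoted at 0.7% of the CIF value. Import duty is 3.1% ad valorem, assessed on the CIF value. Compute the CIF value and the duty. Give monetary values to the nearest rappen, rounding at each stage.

Let C be the CIF value. C = EXW price + pre-shipment costs + freight + 0.7% × C
C − 0.7% × C = 162911.47 + 394.11 + 435.86 + 437.10 + 5596.34
0.993 × C = 169774.88
C = 169774.88 / 0.993 = 170971.68
Insurance premium = 0.7% × 170971.68 = 1196.80
Import duty = 170971.68 × 3.1% = 5300.12

CIF value: CHF 170971.68; import duty: CHF 5300.12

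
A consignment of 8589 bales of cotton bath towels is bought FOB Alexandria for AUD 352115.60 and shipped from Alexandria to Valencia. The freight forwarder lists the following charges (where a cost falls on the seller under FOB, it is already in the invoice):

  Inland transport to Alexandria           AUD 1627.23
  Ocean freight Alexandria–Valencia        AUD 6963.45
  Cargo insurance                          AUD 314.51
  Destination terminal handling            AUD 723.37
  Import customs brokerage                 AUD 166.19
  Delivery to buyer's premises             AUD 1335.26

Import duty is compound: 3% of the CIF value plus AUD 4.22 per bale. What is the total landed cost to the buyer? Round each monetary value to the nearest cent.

Total landed cost: AUD 408645.77

FOB: the seller bears costs until goods are on board at the origin port; the buyer bears freight, insurance and all costs thereafter.
Already in the invoice (seller's account under FOB): inland to port — exclude.
CIF value = FOB price + freight + insurance = 352115.60 + 6963.45 + 314.51 = 359393.56
Ad valorem component: 359393.56 × 3% = 10781.81
Specific component: 8589 × 4.22 = 36245.58
Import duty = 10781.81 + 36245.58 = 47027.39
Buyer bears: freight 6963.45 + insurance 314.51 + destination terminal 723.37 + brokerage 166.19 + delivery 1335.26 + duty 47027.39 = 56530.17
Landed cost = invoice 352115.60 + 56530.17 = 408645.77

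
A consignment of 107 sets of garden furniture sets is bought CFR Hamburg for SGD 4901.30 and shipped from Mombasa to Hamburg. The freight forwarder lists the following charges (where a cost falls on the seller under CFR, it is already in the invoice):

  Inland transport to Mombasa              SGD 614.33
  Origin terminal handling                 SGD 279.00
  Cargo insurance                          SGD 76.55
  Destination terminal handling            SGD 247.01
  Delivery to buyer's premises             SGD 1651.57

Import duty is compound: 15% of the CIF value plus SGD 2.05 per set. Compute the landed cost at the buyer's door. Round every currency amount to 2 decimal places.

CFR: the seller pays costs through ocean freight to the destination port, but not insurance.
Already in the invoice (seller's account under CFR): inland to port, origin terminal — exclude.
CIF value = CFR price + insurance = 4901.30 + 76.55 = 4977.85
Ad valorem component: 4977.85 × 15% = 746.68
Specific component: 107 × 2.05 = 219.35
Import duty = 746.68 + 219.35 = 966.03
Buyer bears: insurance 76.55 + destination terminal 247.01 + delivery 1651.57 + duty 966.03 = 2941.16
Landed cost = invoice 4901.30 + 2941.16 = 7842.46

Total landed cost: SGD 7842.46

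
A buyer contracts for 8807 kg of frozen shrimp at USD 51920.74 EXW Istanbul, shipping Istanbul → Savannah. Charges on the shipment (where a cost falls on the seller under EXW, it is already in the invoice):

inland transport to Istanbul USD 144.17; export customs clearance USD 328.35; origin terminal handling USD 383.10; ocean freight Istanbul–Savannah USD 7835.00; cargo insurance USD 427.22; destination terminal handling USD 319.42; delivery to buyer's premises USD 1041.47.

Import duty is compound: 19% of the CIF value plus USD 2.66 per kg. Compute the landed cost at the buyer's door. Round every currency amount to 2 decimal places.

Total landed cost: USD 97423.42

EXW: the seller makes goods available at their premises; the buyer bears all onward costs.
CIF value = EXW price + inland to port + export clearance + origin terminal + freight + insurance = 51920.74 + 144.17 + 328.35 + 383.10 + 7835.00 + 427.22 = 61038.58
Ad valorem component: 61038.58 × 19% = 11597.33
Specific component: 8807 × 2.66 = 23426.62
Import duty = 11597.33 + 23426.62 = 35023.95
Buyer bears: inland to port 144.17 + export clearance 328.35 + origin terminal 383.10 + freight 7835.00 + insurance 427.22 + destination terminal 319.42 + delivery 1041.47 + duty 35023.95 = 45502.68
Landed cost = invoice 51920.74 + 45502.68 = 97423.42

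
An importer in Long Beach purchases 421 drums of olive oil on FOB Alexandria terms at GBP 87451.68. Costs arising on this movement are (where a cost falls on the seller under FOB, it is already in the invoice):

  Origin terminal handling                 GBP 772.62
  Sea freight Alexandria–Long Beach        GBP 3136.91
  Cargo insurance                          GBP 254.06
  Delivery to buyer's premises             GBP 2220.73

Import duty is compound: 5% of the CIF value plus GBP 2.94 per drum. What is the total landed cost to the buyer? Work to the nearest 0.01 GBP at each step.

FOB: the seller bears costs until goods are on board at the origin port; the buyer bears freight, insurance and all costs thereafter.
Already in the invoice (seller's account under FOB): origin terminal — exclude.
CIF value = FOB price + freight + insurance = 87451.68 + 3136.91 + 254.06 = 90842.65
Ad valorem component: 90842.65 × 5% = 4542.13
Specific component: 421 × 2.94 = 1237.74
Import duty = 4542.13 + 1237.74 = 5779.87
Buyer bears: freight 3136.91 + insurance 254.06 + delivery 2220.73 + duty 5779.87 = 11391.57
Landed cost = invoice 87451.68 + 11391.57 = 98843.25

Total landed cost: GBP 98843.25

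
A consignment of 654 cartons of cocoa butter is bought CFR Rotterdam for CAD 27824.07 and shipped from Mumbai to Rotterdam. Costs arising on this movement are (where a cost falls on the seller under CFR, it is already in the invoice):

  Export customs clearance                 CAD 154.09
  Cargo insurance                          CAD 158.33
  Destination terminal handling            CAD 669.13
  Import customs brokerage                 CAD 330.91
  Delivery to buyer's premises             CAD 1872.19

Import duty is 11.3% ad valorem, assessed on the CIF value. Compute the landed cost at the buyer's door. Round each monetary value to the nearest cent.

CFR: the seller pays costs through ocean freight to the destination port, but not insurance.
Already in the invoice (seller's account under CFR): export clearance — exclude.
CIF value = CFR price + insurance = 27824.07 + 158.33 = 27982.40
Import duty = 27982.40 × 11.3% = 3162.01
Buyer bears: insurance 158.33 + destination terminal 669.13 + brokerage 330.91 + delivery 1872.19 + duty 3162.01 = 6192.57
Landed cost = invoice 27824.07 + 6192.57 = 34016.64

Total landed cost: CAD 34016.64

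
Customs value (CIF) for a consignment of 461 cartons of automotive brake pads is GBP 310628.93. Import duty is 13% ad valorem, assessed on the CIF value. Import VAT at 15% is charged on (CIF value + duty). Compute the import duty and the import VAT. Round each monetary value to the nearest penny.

Import duty = 310628.93 × 13% = 40381.76
VAT base = CIF + duty = 310628.93 + 40381.76 = 351010.69
Import VAT = 351010.69 × 15% = 52651.60

Import duty: GBP 40381.76; import VAT: GBP 52651.60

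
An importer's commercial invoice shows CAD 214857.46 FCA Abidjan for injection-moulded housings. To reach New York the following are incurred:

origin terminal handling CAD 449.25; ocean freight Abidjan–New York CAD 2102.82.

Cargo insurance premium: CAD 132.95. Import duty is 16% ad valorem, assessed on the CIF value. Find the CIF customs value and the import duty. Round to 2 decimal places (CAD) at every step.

CIF value: CAD 217542.48; import duty: CAD 34806.80

CIF = FCA price + pre-shipment costs + freight + insurance
CIF = 214857.46 + 449.25 + 2102.82 + 132.95 = 217542.48
Import duty = 217542.48 × 16% = 34806.80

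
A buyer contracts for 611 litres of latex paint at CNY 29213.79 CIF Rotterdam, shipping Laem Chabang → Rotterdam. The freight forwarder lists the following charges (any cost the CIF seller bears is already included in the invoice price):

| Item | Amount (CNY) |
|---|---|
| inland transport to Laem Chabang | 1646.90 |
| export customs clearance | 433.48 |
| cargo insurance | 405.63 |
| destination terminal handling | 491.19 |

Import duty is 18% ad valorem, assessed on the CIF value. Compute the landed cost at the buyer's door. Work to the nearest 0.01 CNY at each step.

CIF: the seller pays costs through ocean freight and marine insurance to the destination port.
Already in the invoice (seller's account under CIF): inland to port, export clearance, insurance — exclude.
The CIF price already equals the CIF value: 29213.79
Import duty = 29213.79 × 18% = 5258.48
Buyer bears: destination terminal 491.19 + duty 5258.48 = 5749.67
Landed cost = invoice 29213.79 + 5749.67 = 34963.46

Total landed cost: CNY 34963.46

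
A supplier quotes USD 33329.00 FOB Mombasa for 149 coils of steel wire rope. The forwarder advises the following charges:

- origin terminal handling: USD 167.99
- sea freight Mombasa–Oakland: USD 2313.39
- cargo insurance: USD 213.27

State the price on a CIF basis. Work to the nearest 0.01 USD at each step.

CIF price: USD 35855.66

Not relevant to the conversion: origin terminal — on the seller under both FOB and CIF; already in the FOB price and stays in the CIF price.
From FOB to CIF, the seller additionally bears: freight, insurance.
CIF price = 33329.00 + 2313.39 + 213.27 = 35855.66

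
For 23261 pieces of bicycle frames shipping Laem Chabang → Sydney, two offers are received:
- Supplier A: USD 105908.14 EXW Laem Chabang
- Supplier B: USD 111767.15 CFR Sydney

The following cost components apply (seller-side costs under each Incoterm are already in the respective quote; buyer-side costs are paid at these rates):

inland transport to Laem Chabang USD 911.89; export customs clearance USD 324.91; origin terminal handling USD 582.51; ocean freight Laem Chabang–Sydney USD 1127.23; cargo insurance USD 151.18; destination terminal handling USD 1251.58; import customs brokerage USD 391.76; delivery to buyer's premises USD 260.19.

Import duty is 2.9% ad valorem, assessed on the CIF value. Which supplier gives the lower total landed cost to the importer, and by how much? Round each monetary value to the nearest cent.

Supplier A (EXW):
CIF value = EXW price + inland to port + export clearance + origin terminal + freight + insurance = 105908.14 + 911.89 + 324.91 + 582.51 + 1127.23 + 151.18 = 109005.86
Import duty = 109005.86 × 2.9% = 3161.17
Buyer bears (A): 911.89 + 324.91 + 582.51 + 1127.23 + 151.18 + 1251.58 + 391.76 + 260.19 = 5001.25
Landed cost (A) = invoice 105908.14 + 5001.25 + duty 3161.17 = 114070.56
Supplier B (CFR):
CIF value = CFR price + insurance = 111767.15 + 151.18 = 111918.33
Import duty = 111918.33 × 2.9% = 3245.63
Buyer bears (B): 151.18 + 1251.58 + 391.76 + 260.19 = 2054.71
Landed cost (B) = invoice 111767.15 + 2054.71 + duty 3245.63 = 117067.49
Difference = |114070.56 − 117067.49| = 2996.93

Supplier A is cheaper by USD 2996.93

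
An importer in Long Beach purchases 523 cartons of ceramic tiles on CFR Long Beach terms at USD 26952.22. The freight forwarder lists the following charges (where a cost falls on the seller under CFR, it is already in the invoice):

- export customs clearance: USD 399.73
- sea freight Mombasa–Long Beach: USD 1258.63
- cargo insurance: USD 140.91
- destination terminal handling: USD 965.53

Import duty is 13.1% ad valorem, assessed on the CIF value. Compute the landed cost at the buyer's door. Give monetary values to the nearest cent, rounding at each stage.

Total landed cost: USD 31607.86

CFR: the seller pays costs through ocean freight to the destination port, but not insurance.
Already in the invoice (seller's account under CFR): export clearance, freight — exclude.
CIF value = CFR price + insurance = 26952.22 + 140.91 = 27093.13
Import duty = 27093.13 × 13.1% = 3549.20
Buyer bears: insurance 140.91 + destination terminal 965.53 + duty 3549.20 = 4655.64
Landed cost = invoice 26952.22 + 4655.64 = 31607.86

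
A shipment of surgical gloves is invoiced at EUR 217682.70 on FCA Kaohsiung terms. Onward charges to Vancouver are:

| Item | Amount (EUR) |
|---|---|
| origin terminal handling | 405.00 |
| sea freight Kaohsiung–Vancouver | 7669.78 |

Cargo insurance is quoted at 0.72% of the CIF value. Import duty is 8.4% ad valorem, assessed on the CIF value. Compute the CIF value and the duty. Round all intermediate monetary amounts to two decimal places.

CIF value: EUR 227394.72; import duty: EUR 19101.16

Let C be the CIF value. C = FCA price + pre-shipment costs + freight + 0.72% × C
C − 0.72% × C = 217682.70 + 405.00 + 7669.78
0.9928 × C = 225757.48
C = 225757.48 / 0.9928 = 227394.72
Insurance premium = 0.72% × 227394.72 = 1637.24
Import duty = 227394.72 × 8.4% = 19101.16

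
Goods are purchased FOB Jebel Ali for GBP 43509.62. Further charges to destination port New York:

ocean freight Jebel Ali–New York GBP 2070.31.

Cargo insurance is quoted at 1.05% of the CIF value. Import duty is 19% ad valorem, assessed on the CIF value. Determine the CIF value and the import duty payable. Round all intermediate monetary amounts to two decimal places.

Let C be the CIF value. C = FOB price + freight + 1.05% × C
C − 1.05% × C = 43509.62 + 2070.31
0.9895 × C = 45579.93
C = 45579.93 / 0.9895 = 46063.60
Insurance premium = 1.05% × 46063.60 = 483.67
Import duty = 46063.60 × 19% = 8752.08

CIF value: GBP 46063.60; import duty: GBP 8752.08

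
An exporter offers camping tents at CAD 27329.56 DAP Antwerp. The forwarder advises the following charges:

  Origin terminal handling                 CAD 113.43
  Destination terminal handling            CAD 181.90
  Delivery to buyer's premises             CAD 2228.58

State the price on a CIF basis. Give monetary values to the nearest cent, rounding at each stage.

CIF price: CAD 24919.08

Not relevant to the conversion: origin terminal — on the seller under both DAP and CIF; already in the DAP price and stays in the CIF price.
From DAP to CIF, the seller no longer bears: destination terminal, delivery.
CIF price = 27329.56 − 181.90 − 2228.58 = 24919.08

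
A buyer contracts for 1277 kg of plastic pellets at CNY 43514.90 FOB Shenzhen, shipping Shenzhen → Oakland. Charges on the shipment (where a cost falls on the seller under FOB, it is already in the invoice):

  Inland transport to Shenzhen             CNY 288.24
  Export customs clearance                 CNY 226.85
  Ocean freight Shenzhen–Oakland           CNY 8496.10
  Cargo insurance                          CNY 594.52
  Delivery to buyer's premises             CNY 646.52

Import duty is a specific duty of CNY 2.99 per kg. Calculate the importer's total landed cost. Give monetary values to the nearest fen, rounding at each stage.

FOB: the seller bears costs until goods are on board at the origin port; the buyer bears freight, insurance and all costs thereafter.
Already in the invoice (seller's account under FOB): inland to port, export clearance — exclude.
CIF value = FOB price + freight + insurance = 43514.90 + 8496.10 + 594.52 = 52605.52
Import duty = 1277 × 2.99 = 3818.23
Buyer bears: freight 8496.10 + insurance 594.52 + delivery 646.52 + duty 3818.23 = 13555.37
Landed cost = invoice 43514.90 + 13555.37 = 57070.27

Total landed cost: CNY 57070.27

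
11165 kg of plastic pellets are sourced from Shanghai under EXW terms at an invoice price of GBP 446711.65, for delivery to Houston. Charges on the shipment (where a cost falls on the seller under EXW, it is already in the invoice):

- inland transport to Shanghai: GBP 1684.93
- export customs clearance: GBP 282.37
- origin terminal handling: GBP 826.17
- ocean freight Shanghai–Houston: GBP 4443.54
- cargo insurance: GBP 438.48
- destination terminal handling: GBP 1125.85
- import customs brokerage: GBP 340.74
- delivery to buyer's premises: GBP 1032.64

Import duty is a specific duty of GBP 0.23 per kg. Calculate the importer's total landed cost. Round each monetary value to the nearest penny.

EXW: the seller makes goods available at their premises; the buyer bears all onward costs.
CIF value = EXW price + inland to port + export clearance + origin terminal + freight + insurance = 446711.65 + 1684.93 + 282.37 + 826.17 + 4443.54 + 438.48 = 454387.14
Import duty = 11165 × 0.23 = 2567.95
Buyer bears: inland to port 1684.93 + export clearance 282.37 + origin terminal 826.17 + freight 4443.54 + insurance 438.48 + destination terminal 1125.85 + brokerage 340.74 + delivery 1032.64 + duty 2567.95 = 12742.67
Landed cost = invoice 446711.65 + 12742.67 = 459454.32

Total landed cost: GBP 459454.32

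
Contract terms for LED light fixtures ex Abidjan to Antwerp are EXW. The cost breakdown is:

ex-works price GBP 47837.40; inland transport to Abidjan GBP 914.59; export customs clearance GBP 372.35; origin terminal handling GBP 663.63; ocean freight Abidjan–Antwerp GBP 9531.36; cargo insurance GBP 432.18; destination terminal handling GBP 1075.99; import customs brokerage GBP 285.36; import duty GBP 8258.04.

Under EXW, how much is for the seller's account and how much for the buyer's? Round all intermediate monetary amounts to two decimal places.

Seller: GBP 47837.40; buyer: GBP 21533.50

EXW: the seller makes goods available at their premises; the buyer bears all onward costs.
Seller's account: goods 47837.40 = 47837.40
Buyer's account: inland to port 914.59 + export clearance 372.35 + origin terminal 663.63 + freight 9531.36 + insurance 432.18 + destination terminal 1075.99 + brokerage 285.36 + duty 8258.04 = 21533.50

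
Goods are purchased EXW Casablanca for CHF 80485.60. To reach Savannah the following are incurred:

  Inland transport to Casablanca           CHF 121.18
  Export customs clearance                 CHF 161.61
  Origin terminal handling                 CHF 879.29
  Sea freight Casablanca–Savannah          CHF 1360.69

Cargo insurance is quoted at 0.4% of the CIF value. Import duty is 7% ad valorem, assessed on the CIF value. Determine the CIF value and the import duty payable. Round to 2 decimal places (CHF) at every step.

CIF value: CHF 83341.74; import duty: CHF 5833.92

Let C be the CIF value. C = EXW price + pre-shipment costs + freight + 0.4% × C
C − 0.4% × C = 80485.60 + 121.18 + 161.61 + 879.29 + 1360.69
0.996 × C = 83008.37
C = 83008.37 / 0.996 = 83341.74
Insurance premium = 0.4% × 83341.74 = 333.37
Import duty = 83341.74 × 7% = 5833.92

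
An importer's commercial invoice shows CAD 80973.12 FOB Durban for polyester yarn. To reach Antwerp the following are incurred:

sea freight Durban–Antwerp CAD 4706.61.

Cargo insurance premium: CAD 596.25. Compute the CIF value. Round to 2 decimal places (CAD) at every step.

CIF = FOB price + freight + insurance
CIF = 80973.12 + 4706.61 + 596.25 = 86275.98

CIF value: CAD 86275.98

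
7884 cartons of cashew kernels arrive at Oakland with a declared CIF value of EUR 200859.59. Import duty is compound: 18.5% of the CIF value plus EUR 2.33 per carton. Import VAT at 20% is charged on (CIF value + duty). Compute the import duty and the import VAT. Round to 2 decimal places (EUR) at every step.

Ad valorem component: 200859.59 × 18.5% = 37159.02
Specific component: 7884 × 2.33 = 18369.72
Import duty = 37159.02 + 18369.72 = 55528.74
VAT base = CIF + duty = 200859.59 + 55528.74 = 256388.33
Import VAT = 256388.33 × 20% = 51277.67

Import duty: EUR 55528.74; import VAT: EUR 51277.67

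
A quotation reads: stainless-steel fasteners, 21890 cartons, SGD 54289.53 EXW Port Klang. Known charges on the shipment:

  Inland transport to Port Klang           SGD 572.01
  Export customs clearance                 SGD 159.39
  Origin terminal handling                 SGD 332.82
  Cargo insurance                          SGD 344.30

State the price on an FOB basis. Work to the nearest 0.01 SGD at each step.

Not relevant to the conversion: insurance — on the buyer under both terms; not part of either seller's price.
From EXW to FOB, the seller additionally bears: inland to port, export clearance, origin terminal.
FOB price = 54289.53 + 572.01 + 159.39 + 332.82 = 55353.75

FOB price: SGD 55353.75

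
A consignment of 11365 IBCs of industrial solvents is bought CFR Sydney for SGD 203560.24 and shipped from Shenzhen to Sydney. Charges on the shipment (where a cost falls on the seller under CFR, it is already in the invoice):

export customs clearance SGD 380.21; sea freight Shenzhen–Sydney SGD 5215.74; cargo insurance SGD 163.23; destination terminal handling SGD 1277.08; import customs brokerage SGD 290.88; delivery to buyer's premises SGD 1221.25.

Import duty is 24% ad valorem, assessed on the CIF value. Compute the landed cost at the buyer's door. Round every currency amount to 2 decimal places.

Total landed cost: SGD 255406.31

CFR: the seller pays costs through ocean freight to the destination port, but not insurance.
Already in the invoice (seller's account under CFR): export clearance, freight — exclude.
CIF value = CFR price + insurance = 203560.24 + 163.23 = 203723.47
Import duty = 203723.47 × 24% = 48893.63
Buyer bears: insurance 163.23 + destination terminal 1277.08 + brokerage 290.88 + delivery 1221.25 + duty 48893.63 = 51846.07
Landed cost = invoice 203560.24 + 51846.07 = 255406.31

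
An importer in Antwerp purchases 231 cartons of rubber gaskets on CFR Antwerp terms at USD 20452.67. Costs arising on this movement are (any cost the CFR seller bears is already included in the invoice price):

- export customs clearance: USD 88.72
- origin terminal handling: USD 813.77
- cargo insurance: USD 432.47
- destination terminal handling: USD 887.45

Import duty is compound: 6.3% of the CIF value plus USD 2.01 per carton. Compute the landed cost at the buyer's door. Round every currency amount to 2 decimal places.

Total landed cost: USD 23552.66

CFR: the seller pays costs through ocean freight to the destination port, but not insurance.
Already in the invoice (seller's account under CFR): export clearance, origin terminal — exclude.
CIF value = CFR price + insurance = 20452.67 + 432.47 = 20885.14
Ad valorem component: 20885.14 × 6.3% = 1315.76
Specific component: 231 × 2.01 = 464.31
Import duty = 1315.76 + 464.31 = 1780.07
Buyer bears: insurance 432.47 + destination terminal 887.45 + duty 1780.07 = 3099.99
Landed cost = invoice 20452.67 + 3099.99 = 23552.66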